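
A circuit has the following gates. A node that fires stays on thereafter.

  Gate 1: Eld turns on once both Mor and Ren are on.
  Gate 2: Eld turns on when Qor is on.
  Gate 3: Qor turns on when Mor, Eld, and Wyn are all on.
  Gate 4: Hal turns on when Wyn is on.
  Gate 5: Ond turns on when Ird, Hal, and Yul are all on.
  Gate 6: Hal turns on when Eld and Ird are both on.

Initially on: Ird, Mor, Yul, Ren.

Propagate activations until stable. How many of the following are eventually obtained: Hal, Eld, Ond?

Mor and Ren are on, so Eld turns on (Gate 1).
Gate 6: Eld and Ird on → Hal on.
Gate 5: Ird, Hal, and Yul on → Ond on.
Hal: reached.
Eld: reached.
Ond: reached.
All 3 are reached.

3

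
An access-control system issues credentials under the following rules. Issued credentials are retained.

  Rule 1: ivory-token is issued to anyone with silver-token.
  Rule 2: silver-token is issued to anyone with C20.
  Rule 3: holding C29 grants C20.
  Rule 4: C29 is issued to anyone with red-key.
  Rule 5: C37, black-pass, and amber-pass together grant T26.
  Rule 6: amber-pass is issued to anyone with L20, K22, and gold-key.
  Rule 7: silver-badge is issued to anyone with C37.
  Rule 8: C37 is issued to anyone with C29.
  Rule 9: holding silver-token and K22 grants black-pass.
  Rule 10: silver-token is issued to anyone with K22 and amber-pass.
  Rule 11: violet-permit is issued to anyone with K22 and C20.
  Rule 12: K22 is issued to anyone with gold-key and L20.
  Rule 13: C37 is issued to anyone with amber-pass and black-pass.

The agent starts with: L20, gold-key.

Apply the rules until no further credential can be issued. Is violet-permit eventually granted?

No

violet-permit would need K22 and C20 (Rule 11), but C20 is never granted.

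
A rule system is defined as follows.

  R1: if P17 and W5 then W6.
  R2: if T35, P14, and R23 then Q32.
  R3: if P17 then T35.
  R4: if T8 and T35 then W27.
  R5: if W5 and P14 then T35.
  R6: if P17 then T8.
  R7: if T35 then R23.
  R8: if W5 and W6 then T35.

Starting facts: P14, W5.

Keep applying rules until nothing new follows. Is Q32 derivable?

Yes

From W5 and P14, R5 gives T35.
T35 holds, so R23 follows (R7).
T35, P14, and R23 hold, so Q32 follows (R2).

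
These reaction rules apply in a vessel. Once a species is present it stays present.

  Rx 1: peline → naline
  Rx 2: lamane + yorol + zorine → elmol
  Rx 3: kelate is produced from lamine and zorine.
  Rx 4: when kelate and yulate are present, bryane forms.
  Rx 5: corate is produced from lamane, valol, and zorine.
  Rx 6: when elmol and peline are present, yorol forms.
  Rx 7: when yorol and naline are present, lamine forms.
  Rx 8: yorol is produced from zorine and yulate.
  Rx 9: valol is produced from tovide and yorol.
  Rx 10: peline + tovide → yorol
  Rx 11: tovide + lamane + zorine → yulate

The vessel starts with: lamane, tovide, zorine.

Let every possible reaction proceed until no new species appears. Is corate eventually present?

tovide, lamane, and zorine present → yulate forms (Rx 11).
zorine and yulate present → yorol forms (Rx 8).
tovide and yorol present → valol forms (Rx 9).
lamane, valol, and zorine present → corate forms (Rx 5).

Yes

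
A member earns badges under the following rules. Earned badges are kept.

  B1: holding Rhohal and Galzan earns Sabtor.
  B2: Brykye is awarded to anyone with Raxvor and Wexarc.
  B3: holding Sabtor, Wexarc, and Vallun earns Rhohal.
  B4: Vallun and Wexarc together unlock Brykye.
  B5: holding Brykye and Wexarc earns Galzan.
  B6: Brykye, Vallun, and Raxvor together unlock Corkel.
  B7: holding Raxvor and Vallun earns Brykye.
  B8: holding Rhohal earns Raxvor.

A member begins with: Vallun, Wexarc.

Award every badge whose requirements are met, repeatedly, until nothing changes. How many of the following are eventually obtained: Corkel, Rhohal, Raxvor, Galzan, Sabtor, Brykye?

2

With Vallun and Wexarc, Brykye is earned (B4).
With Brykye and Wexarc, Galzan is earned (B5).
Corkel would need Brykye, Vallun, and Raxvor (B6), but Raxvor is never earned.
Rhohal would need Sabtor, Wexarc, and Vallun (B3), but Sabtor is never earned.
Raxvor would need Rhohal (B8), but Rhohal is never earned.
Galzan: reached.
Sabtor would need Rhohal and Galzan (B1), but Rhohal is never earned.
Brykye: reached.
Reached: Galzan and Brykye — 2 of the 6.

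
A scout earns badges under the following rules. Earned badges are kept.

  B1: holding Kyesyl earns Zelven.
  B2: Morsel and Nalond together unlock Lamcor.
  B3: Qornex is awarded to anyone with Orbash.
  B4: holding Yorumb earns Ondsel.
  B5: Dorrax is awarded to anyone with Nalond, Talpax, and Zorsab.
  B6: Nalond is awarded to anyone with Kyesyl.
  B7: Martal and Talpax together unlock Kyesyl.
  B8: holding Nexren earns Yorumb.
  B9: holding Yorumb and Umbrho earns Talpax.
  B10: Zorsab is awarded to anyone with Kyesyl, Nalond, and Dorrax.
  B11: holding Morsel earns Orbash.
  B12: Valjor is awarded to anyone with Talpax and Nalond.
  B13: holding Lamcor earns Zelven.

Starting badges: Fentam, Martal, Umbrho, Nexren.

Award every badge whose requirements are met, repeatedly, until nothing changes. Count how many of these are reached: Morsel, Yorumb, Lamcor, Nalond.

With Nexren, Yorumb is earned (B8).
With Yorumb and Umbrho, Talpax is earned (B9).
With Martal and Talpax, Kyesyl is earned (B7).
With Kyesyl, Nalond is earned (B6).
No rule produces Morsel, and it is not given.
Yorumb: reached.
Lamcor would need Morsel and Nalond (B2), but Morsel is never earned.
Nalond: reached.
Reached: Yorumb and Nalond — 2 of the 4.

2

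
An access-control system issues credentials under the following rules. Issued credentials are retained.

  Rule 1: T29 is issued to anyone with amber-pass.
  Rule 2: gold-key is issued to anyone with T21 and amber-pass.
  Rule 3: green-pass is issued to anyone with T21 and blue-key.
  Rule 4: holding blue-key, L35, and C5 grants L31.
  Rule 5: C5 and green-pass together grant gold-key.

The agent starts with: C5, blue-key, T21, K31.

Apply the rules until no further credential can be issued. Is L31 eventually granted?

No

L31 would need blue-key, L35, and C5 (Rule 4), but L35 is never granted.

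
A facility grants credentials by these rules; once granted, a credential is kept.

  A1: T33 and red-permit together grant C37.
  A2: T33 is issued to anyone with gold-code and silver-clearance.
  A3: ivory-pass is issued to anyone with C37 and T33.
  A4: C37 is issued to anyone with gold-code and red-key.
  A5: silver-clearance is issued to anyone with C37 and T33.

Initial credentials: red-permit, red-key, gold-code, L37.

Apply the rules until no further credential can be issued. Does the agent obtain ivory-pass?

No

ivory-pass would need C37 and T33 (A3), but T33 is never granted.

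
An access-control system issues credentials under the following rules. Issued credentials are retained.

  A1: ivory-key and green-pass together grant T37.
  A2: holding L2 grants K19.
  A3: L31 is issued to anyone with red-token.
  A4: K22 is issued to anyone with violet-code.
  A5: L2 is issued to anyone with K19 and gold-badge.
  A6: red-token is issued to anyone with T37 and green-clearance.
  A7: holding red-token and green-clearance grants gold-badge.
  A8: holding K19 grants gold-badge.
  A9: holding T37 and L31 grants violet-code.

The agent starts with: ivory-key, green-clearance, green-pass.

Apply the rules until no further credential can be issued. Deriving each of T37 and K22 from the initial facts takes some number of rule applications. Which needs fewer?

T37

T37: Holding ivory-key and green-pass grants T37 (A1). [1 rule application]
K22: Holding ivory-key and green-pass grants T37 (A1). Holding T37 and green-clearance grants red-token (A6). Holding red-token grants L31 (A3). Holding T37 and L31 grants violet-code (A9). Holding violet-code grants K22 (A4). [5 rule applications]
T37 needs fewer.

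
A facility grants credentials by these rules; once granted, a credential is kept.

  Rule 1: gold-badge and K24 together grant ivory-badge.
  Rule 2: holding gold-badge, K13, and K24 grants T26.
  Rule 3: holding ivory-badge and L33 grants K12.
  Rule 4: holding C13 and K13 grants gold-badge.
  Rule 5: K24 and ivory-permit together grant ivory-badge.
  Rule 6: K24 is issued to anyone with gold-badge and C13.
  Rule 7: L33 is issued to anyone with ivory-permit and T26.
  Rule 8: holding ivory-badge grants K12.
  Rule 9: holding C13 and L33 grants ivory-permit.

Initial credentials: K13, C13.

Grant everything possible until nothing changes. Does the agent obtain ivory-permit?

ivory-permit would need C13 and L33 (Rule 9), but L33 is never granted.

No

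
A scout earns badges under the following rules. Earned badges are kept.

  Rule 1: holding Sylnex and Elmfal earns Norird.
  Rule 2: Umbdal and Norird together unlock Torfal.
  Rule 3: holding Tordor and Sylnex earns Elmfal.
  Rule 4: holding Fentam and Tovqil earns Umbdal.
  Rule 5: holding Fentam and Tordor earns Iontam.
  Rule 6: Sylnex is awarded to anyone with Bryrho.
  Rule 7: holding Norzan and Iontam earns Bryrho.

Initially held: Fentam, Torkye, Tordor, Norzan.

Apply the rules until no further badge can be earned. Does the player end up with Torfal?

Torfal would need Umbdal and Norird (Rule 2), but Umbdal is never earned.

No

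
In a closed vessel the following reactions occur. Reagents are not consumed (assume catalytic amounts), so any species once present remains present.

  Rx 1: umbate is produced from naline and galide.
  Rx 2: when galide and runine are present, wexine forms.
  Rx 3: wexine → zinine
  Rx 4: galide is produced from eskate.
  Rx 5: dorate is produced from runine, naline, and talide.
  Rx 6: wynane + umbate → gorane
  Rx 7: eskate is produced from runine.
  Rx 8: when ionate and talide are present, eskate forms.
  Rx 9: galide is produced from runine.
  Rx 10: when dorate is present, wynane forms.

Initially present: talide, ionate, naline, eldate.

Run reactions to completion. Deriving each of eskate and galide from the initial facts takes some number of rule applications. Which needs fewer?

eskate

eskate: ionate and talide present → eskate forms (Rx 8). [1 rule application]
galide: ionate and talide present → eskate forms (Rx 8). eskate present → galide forms (Rx 4). [2 rule applications]
eskate needs fewer.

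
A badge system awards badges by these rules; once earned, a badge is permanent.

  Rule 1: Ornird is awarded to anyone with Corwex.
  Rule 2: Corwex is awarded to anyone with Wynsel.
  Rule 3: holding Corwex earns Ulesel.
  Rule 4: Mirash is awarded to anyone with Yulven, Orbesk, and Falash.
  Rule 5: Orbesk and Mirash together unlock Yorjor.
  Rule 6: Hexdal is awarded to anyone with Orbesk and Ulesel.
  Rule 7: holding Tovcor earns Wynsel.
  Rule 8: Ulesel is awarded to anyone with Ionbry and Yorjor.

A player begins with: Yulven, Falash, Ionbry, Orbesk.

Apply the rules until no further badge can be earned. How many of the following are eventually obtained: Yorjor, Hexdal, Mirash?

3

With Yulven, Orbesk, and Falash, Mirash is earned (Rule 4).
With Orbesk and Mirash, Yorjor is earned (Rule 5).
With Ionbry and Yorjor, Ulesel is earned (Rule 8).
With Orbesk and Ulesel, Hexdal is earned (Rule 6).
Yorjor: reached.
Hexdal: reached.
Mirash: reached.
All 3 are reached.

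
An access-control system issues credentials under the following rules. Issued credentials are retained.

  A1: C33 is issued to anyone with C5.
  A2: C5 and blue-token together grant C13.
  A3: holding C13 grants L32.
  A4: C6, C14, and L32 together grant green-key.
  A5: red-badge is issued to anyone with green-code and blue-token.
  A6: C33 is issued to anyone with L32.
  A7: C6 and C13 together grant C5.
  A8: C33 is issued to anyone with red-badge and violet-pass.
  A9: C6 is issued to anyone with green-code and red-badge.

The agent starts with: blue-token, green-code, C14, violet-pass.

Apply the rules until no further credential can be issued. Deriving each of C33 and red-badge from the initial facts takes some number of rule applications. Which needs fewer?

red-badge: Holding green-code and blue-token grants red-badge (A5). [1 rule application]
C33: Holding green-code and blue-token grants red-badge (A5). Holding red-badge and violet-pass grants C33 (A8). [2 rule applications]
red-badge needs fewer.

red-badge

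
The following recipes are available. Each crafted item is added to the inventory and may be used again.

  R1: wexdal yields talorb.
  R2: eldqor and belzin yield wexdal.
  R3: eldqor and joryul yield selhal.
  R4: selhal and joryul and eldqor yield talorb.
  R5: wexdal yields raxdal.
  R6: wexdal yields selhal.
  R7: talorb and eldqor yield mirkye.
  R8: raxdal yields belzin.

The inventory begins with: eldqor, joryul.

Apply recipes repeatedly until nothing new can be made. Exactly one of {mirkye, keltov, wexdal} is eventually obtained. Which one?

eldqor and joryul → selhal (R3).
Using R4, selhal, joryul, and eldqor make talorb.
Using R7, talorb and eldqor make mirkye.
wexdal would need eldqor and belzin (R2), but belzin is never obtained. No rule produces keltov, and it is not given.

mirkye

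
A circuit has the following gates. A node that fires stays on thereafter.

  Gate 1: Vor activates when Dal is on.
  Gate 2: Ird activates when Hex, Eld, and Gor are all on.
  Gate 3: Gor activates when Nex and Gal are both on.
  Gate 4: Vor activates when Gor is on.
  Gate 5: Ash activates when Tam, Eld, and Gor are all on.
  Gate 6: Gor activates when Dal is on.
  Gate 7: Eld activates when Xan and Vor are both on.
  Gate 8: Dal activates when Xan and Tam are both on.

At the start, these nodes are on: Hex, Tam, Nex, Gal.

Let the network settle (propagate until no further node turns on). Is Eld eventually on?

No

Eld would need Xan and Vor (Gate 7), but Xan never turns on.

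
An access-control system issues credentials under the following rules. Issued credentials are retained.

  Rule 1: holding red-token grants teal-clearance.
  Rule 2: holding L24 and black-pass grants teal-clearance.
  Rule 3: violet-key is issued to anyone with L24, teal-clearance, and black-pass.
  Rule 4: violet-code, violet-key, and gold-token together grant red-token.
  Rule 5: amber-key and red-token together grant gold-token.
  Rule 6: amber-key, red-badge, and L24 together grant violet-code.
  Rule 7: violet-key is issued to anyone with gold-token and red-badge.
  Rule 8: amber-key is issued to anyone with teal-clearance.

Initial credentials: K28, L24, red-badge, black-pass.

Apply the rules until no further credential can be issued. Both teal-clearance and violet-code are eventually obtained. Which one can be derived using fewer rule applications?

teal-clearance

teal-clearance: Holding L24 and black-pass grants teal-clearance (Rule 2). [1 rule application]
violet-code: Holding L24 and black-pass grants teal-clearance (Rule 2). Holding teal-clearance grants amber-key (Rule 8). Holding amber-key, red-badge, and L24 grants violet-code (Rule 6). [3 rule applications]
teal-clearance needs fewer.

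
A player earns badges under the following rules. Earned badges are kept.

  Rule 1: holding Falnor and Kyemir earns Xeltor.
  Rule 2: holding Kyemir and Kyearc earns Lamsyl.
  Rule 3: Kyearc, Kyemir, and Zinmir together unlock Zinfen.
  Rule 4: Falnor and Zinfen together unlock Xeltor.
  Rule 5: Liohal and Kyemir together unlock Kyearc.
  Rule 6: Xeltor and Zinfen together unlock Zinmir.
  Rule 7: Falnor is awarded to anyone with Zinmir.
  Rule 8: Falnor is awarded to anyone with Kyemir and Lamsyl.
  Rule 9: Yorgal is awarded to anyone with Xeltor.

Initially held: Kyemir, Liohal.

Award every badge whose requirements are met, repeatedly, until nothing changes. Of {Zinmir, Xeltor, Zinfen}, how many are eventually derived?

1

With Liohal and Kyemir, Kyearc is earned (Rule 5).
With Kyemir and Kyearc, Lamsyl is earned (Rule 2).
With Kyemir and Lamsyl, Falnor is earned (Rule 8).
With Falnor and Kyemir, Xeltor is earned (Rule 1).
Zinmir would need Xeltor and Zinfen (Rule 6), but Zinfen is never earned.
Xeltor: reached.
Zinfen would need Kyearc, Kyemir, and Zinmir (Rule 3), but Zinmir is never earned.
Reached: Xeltor — 1 of the 3.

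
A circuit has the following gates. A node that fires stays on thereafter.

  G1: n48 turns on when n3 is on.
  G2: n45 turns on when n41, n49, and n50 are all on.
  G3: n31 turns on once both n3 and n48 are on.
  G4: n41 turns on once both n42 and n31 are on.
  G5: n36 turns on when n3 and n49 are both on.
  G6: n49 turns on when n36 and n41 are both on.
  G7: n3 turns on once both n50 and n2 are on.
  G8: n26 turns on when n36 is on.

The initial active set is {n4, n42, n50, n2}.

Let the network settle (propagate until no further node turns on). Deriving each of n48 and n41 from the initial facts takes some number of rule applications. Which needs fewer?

n48: n50 and n2 are on, so n3 turns on (G7). n3 is on, so n48 turns on (G1). [2 rule applications]
n41: n50 and n2 are on, so n3 turns on (G7). G1: n3 on → n48 on. G3: n3 and n48 on → n31 on. G4: n42 and n31 on → n41 on. [4 rule applications]
n48 needs fewer.

n48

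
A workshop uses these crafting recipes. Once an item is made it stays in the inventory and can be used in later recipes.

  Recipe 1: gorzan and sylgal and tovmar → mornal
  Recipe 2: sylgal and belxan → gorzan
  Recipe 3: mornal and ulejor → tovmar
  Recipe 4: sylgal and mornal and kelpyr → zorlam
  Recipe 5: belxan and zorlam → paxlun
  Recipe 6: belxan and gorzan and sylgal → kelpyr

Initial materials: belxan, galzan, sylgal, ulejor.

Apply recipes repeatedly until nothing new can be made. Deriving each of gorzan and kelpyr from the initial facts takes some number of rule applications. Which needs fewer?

gorzan: Using Recipe 2, sylgal and belxan make gorzan. [1 rule application]
kelpyr: sylgal and belxan → gorzan (Recipe 2). belxan and gorzan and sylgal → kelpyr (Recipe 6). [2 rule applications]
gorzan needs fewer.

gorzan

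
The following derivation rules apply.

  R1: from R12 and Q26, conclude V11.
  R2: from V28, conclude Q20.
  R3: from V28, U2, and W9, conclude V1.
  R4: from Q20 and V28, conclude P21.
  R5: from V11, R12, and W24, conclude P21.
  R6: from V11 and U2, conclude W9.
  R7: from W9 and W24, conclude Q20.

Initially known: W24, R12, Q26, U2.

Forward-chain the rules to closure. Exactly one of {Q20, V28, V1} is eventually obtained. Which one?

From R12 and Q26, R1 gives V11.
From V11 and U2, R6 gives W9.
From W9 and W24, R7 gives Q20.
V1 would need V28, U2, and W9 (R3), but V28 is never established. No rule produces V28, and it is not given.

Q20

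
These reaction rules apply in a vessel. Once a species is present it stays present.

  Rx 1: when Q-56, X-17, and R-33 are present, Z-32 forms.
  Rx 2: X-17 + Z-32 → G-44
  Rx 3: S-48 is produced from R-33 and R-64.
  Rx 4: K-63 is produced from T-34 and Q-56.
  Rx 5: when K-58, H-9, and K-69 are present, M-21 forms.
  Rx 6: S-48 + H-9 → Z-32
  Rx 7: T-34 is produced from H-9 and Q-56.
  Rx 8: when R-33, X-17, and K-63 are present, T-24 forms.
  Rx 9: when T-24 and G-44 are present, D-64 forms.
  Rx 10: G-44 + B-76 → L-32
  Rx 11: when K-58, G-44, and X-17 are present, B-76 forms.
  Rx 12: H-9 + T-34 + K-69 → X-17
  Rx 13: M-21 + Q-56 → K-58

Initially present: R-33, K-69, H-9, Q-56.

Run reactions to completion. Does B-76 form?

B-76 would need K-58, G-44, and X-17 (Rx 11), but K-58 never forms.

No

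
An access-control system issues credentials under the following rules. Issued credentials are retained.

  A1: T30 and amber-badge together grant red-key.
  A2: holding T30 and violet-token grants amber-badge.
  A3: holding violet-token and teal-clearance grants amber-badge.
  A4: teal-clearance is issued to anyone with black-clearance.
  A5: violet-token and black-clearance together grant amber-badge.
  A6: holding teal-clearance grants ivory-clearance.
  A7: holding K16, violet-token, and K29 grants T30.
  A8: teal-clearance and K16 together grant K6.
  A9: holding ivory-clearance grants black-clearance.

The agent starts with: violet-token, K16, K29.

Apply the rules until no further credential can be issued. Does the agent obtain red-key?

Holding K16, violet-token, and K29 grants T30 (A7).
Holding T30 and violet-token grants amber-badge (A2).
Holding T30 and amber-badge grants red-key (A1).

Yes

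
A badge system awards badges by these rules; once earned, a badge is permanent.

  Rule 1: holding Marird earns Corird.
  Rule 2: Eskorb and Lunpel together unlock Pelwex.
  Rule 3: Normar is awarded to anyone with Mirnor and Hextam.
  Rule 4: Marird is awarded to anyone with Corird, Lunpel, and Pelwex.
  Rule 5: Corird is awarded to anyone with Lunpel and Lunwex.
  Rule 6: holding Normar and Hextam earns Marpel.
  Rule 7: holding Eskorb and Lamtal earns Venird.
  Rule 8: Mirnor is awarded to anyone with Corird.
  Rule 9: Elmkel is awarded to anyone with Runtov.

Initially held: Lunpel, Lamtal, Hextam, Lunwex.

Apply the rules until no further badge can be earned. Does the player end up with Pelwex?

Pelwex would need Eskorb and Lunpel (Rule 2), but Eskorb is never earned.

No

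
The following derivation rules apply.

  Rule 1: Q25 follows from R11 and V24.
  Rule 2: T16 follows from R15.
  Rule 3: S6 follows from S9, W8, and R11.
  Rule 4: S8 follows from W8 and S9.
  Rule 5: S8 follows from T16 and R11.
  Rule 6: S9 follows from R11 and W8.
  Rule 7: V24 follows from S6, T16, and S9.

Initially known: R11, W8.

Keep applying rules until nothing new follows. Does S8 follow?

Yes

R11 and W8 hold, so S9 follows (Rule 6).
From W8 and S9, Rule 4 gives S8.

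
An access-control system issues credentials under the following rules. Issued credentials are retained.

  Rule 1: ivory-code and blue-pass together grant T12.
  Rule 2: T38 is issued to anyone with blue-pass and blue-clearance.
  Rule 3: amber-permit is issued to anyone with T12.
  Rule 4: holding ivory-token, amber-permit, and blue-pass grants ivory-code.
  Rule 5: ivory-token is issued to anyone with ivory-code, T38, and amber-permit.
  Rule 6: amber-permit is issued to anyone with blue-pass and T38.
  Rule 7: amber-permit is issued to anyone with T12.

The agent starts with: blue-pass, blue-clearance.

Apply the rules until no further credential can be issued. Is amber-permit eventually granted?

Yes

Holding blue-pass and blue-clearance grants T38 (Rule 2).
Holding blue-pass and T38 grants amber-permit (Rule 6).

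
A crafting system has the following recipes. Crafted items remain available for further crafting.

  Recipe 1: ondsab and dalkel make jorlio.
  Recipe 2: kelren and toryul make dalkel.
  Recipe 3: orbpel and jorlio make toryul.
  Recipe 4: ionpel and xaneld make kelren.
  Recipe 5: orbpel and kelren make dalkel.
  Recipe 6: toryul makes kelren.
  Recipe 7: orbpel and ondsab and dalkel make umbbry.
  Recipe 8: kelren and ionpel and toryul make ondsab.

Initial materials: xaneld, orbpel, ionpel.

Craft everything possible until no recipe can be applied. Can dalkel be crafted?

ionpel and xaneld → kelren (Recipe 4).
orbpel and kelren → dalkel (Recipe 5).

Yes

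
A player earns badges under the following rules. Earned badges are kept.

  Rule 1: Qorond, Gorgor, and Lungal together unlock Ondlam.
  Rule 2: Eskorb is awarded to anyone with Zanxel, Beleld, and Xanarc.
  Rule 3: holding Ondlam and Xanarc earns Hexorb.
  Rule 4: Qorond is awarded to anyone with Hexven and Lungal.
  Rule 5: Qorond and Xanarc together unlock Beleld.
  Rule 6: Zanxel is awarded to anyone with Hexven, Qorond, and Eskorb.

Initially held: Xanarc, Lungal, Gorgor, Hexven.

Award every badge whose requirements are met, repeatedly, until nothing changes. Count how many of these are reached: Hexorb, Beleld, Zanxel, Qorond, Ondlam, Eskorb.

4

With Hexven and Lungal, Qorond is earned (Rule 4).
With Qorond, Gorgor, and Lungal, Ondlam is earned (Rule 1).
With Qorond and Xanarc, Beleld is earned (Rule 5).
With Ondlam and Xanarc, Hexorb is earned (Rule 3).
Hexorb: reached.
Beleld: reached.
Zanxel would need Hexven, Qorond, and Eskorb (Rule 6), but Eskorb is never earned.
Qorond: reached.
Ondlam: reached.
Eskorb would need Zanxel, Beleld, and Xanarc (Rule 2), but Zanxel is never earned.
Reached: Hexorb, Beleld, Qorond, and Ondlam — 4 of the 6.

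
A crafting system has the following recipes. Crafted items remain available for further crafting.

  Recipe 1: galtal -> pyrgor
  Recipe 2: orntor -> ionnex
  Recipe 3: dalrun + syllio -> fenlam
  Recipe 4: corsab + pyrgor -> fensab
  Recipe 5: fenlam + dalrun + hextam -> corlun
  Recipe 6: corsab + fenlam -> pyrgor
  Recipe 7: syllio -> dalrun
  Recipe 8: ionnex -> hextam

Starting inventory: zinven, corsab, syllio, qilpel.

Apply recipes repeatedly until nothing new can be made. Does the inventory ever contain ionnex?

No

ionnex would need orntor (Recipe 2), but orntor is never obtained.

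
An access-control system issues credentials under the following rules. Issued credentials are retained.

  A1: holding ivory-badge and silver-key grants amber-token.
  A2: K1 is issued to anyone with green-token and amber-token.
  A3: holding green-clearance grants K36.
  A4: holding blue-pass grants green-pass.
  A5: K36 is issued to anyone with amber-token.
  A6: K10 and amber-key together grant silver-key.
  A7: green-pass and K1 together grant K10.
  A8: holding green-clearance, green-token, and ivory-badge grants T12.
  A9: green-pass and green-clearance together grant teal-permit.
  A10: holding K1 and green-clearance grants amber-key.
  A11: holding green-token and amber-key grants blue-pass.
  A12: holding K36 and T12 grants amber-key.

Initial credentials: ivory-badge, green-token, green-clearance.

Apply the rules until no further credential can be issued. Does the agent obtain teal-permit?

Holding green-clearance, green-token, and ivory-badge grants T12 (A8).
Holding green-clearance grants K36 (A3).
Holding K36 and T12 grants amber-key (A12).
Holding green-token and amber-key grants blue-pass (A11).
Holding blue-pass grants green-pass (A4).
Holding green-pass and green-clearance grants teal-permit (A9).

Yes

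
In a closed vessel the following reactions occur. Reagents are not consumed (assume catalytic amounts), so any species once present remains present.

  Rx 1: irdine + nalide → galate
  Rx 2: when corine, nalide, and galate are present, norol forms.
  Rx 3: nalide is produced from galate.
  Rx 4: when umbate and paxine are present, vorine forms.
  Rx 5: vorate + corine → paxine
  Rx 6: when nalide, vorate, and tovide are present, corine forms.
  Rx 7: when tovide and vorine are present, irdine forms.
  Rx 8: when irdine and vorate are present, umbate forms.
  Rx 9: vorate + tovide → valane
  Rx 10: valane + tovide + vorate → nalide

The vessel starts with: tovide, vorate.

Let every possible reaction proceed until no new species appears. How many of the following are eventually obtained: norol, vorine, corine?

vorate and tovide present → valane forms (Rx 9).
valane, tovide, and vorate present → nalide forms (Rx 10).
nalide, vorate, and tovide present → corine forms (Rx 6).
norol would need corine, nalide, and galate (Rx 2), but galate never forms.
vorine would need umbate and paxine (Rx 4), but umbate never forms.
corine: reached.
Reached: corine — 1 of the 3.

1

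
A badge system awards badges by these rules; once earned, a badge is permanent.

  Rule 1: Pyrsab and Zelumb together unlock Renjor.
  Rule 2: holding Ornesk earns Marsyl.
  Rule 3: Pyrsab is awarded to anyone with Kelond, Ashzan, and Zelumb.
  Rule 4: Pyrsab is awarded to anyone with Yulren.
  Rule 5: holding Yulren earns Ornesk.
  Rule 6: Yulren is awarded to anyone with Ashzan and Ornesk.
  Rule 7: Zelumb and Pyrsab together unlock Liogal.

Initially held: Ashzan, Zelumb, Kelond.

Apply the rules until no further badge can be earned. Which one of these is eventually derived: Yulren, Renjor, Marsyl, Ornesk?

Renjor

With Kelond, Ashzan, and Zelumb, Pyrsab is earned (Rule 3).
With Pyrsab and Zelumb, Renjor is earned (Rule 1).
Ornesk would need Yulren (Rule 5), but Yulren is never earned. Marsyl would need Ornesk (Rule 2), but Ornesk is never earned. Yulren would need Ashzan and Ornesk (Rule 6), but Ornesk is never earned.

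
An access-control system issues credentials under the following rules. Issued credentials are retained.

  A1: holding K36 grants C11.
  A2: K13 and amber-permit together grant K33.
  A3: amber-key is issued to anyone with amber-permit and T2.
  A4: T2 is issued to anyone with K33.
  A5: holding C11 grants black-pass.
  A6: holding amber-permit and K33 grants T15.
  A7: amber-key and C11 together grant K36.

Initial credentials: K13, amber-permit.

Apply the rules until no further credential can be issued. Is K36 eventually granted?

No

K36 would need amber-key and C11 (A7), but C11 is never granted.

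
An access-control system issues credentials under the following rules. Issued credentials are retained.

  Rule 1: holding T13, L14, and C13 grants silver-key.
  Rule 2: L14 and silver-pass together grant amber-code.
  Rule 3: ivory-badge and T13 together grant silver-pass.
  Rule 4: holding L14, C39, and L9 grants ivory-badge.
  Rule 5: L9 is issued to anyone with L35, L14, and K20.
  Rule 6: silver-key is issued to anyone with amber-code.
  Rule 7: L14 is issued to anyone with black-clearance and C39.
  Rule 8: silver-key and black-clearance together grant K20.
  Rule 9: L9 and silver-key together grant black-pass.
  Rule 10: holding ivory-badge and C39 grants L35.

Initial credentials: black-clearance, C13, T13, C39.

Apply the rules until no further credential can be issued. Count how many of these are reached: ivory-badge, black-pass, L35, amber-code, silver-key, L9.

Holding black-clearance and C39 grants L14 (Rule 7).
Holding T13, L14, and C13 grants silver-key (Rule 1).
ivory-badge would need L14, C39, and L9 (Rule 4), but L9 is never granted.
black-pass would need L9 and silver-key (Rule 9), but L9 is never granted.
L35 would need ivory-badge and C39 (Rule 10), but ivory-badge is never granted.
amber-code would need L14 and silver-pass (Rule 2), but silver-pass is never granted.
silver-key: reached.
L9 would need L35, L14, and K20 (Rule 5), but L35 is never granted.
Reached: silver-key — 1 of the 6.

1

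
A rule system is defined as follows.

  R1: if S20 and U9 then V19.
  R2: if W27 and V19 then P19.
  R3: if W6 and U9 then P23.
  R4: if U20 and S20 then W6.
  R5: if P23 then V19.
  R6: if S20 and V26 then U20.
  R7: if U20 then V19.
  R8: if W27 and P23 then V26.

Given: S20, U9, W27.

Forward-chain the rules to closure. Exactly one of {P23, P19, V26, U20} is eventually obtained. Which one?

S20 and U9 hold, so V19 follows (R1).
W27 and V19 hold, so P19 follows (R2).
V26 would need W27 and P23 (R8), but P23 is never established. P23 would need W6 and U9 (R3), but W6 is never established. U20 would need S20 and V26 (R6), but V26 is never established.

P19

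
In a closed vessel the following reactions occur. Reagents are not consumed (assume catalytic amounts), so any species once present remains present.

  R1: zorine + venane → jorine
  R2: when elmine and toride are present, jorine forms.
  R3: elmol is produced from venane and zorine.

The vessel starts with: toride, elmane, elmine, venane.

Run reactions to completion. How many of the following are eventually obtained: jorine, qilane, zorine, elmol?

elmine and toride present → jorine forms (R2).
jorine: reached.
No rule produces qilane, and it is not given.
No rule produces zorine, and it is not given.
elmol would need venane and zorine (R3), but zorine never forms.
Reached: jorine — 1 of the 4.

1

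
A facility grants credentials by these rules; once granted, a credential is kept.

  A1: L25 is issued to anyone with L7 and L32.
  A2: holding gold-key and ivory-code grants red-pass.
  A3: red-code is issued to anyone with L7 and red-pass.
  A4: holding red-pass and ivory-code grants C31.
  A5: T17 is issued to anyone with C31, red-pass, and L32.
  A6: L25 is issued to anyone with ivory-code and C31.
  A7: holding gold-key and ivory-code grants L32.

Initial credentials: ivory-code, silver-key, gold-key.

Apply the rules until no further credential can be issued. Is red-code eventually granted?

No

red-code would need L7 and red-pass (A3), but L7 is never granted.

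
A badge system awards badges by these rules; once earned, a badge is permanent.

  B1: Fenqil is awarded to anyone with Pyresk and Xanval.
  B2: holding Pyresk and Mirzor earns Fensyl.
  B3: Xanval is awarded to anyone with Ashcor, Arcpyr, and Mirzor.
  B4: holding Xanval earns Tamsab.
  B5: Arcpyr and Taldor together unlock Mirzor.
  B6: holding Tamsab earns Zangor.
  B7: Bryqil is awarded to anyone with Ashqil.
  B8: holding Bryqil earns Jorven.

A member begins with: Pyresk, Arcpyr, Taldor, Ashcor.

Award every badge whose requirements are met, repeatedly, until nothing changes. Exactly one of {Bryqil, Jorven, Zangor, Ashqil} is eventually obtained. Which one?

Zangor

With Arcpyr and Taldor, Mirzor is earned (B5).
With Ashcor, Arcpyr, and Mirzor, Xanval is earned (B3).
With Xanval, Tamsab is earned (B4).
With Tamsab, Zangor is earned (B6).
Bryqil would need Ashqil (B7), but Ashqil is never earned. Jorven would need Bryqil (B8), but Bryqil is never earned. No rule produces Ashqil, and it is not given.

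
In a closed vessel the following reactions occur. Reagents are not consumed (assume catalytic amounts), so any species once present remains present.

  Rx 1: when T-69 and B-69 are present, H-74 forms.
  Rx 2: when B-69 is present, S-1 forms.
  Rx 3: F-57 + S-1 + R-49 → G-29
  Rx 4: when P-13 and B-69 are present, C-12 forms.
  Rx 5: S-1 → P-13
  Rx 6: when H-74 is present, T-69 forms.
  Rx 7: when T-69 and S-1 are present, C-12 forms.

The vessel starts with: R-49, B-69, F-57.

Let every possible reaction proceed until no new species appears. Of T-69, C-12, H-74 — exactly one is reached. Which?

B-69 present → S-1 forms (Rx 2).
S-1 present → P-13 forms (Rx 5).
P-13 and B-69 present → C-12 forms (Rx 4).
H-74 would need T-69 and B-69 (Rx 1), but T-69 never forms. T-69 would need H-74 (Rx 6), but H-74 never forms.

C-12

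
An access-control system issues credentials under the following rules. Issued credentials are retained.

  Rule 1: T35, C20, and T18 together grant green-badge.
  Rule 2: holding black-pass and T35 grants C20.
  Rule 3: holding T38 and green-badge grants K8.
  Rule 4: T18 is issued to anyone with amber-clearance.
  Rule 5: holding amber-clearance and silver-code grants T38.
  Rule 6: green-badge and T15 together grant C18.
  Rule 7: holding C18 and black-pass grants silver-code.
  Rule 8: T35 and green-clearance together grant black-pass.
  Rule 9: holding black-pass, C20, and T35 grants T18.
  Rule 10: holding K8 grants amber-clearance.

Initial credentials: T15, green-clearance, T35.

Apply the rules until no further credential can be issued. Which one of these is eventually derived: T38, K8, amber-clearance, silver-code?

silver-code

Holding T35 and green-clearance grants black-pass (Rule 8).
Holding black-pass and T35 grants C20 (Rule 2).
Holding black-pass, C20, and T35 grants T18 (Rule 9).
Holding T35, C20, and T18 grants green-badge (Rule 1).
Holding green-badge and T15 grants C18 (Rule 6).
Holding C18 and black-pass grants silver-code (Rule 7).
T38 would need amber-clearance and silver-code (Rule 5), but amber-clearance is never granted. K8 would need T38 and green-badge (Rule 3), but T38 is never granted. amber-clearance would need K8 (Rule 10), but K8 is never granted.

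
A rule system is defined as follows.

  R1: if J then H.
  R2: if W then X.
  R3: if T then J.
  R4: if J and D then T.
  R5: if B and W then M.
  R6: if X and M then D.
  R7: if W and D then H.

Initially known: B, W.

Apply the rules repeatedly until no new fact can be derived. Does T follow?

T would need J and D (R4), but J is never established.

No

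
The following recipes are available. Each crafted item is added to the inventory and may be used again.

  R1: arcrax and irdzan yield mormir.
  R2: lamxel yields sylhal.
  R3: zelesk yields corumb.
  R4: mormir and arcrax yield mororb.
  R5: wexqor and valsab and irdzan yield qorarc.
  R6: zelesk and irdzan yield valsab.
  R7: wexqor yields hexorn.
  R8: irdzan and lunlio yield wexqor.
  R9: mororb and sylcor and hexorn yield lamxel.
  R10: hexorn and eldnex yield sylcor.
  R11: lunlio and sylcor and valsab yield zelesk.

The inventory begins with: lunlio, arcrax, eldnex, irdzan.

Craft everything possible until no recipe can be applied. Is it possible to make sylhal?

Yes

Using R1, arcrax and irdzan make mormir.
Using R8, irdzan and lunlio make wexqor.
wexqor → hexorn (R7).
mormir and arcrax → mororb (R4).
hexorn and eldnex → sylcor (R10).
mororb and sylcor and hexorn → lamxel (R9).
Using R2, lamxel makes sylhal.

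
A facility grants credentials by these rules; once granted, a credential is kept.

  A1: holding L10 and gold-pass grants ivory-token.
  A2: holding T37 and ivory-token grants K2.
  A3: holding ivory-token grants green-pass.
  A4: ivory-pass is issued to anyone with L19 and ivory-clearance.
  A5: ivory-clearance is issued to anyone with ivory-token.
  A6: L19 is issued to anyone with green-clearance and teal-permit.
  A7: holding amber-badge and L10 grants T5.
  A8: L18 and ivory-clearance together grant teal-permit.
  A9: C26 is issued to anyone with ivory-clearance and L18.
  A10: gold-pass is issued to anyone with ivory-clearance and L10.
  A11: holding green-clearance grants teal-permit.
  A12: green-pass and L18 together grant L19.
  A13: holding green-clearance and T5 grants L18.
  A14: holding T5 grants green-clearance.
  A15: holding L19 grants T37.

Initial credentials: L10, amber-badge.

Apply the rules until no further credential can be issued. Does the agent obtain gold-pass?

No

gold-pass would need ivory-clearance and L10 (A10), but ivory-clearance is never granted.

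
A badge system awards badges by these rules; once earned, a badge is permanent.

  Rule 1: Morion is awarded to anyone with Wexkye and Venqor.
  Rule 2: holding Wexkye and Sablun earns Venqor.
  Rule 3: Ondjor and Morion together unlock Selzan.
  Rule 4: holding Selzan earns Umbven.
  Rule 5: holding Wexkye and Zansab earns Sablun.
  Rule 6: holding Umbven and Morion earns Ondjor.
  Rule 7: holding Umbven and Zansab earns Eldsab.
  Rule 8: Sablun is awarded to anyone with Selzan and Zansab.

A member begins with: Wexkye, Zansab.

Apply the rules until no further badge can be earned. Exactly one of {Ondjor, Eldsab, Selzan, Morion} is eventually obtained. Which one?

Morion

With Wexkye and Zansab, Sablun is earned (Rule 5).
With Wexkye and Sablun, Venqor is earned (Rule 2).
With Wexkye and Venqor, Morion is earned (Rule 1).
Selzan would need Ondjor and Morion (Rule 3), but Ondjor is never earned. Eldsab would need Umbven and Zansab (Rule 7), but Umbven is never earned. Ondjor would need Umbven and Morion (Rule 6), but Umbven is never earned.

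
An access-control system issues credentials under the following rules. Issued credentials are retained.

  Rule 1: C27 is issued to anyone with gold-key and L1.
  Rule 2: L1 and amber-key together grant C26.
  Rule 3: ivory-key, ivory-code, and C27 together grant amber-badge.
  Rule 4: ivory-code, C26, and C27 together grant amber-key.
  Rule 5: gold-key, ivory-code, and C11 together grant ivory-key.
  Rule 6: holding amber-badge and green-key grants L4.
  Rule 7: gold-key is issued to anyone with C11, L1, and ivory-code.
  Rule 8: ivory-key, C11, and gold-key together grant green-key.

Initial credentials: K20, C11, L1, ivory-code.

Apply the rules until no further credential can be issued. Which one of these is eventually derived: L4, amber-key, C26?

Holding C11, L1, and ivory-code grants gold-key (Rule 7).
Holding gold-key and L1 grants C27 (Rule 1).
Holding gold-key, ivory-code, and C11 grants ivory-key (Rule 5).
Holding ivory-key, ivory-code, and C27 grants amber-badge (Rule 3).
Holding ivory-key, C11, and gold-key grants green-key (Rule 8).
Holding amber-badge and green-key grants L4 (Rule 6).
amber-key would need ivory-code, C26, and C27 (Rule 4), but C26 is never granted. C26 would need L1 and amber-key (Rule 2), but amber-key is never granted.

L4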